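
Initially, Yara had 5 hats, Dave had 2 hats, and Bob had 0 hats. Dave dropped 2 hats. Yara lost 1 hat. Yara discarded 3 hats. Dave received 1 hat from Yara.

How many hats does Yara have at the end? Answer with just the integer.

Answer: 0

Derivation:
Tracking counts step by step:
Start: Yara=5, Dave=2, Bob=0
Event 1 (Dave -2): Dave: 2 -> 0. State: Yara=5, Dave=0, Bob=0
Event 2 (Yara -1): Yara: 5 -> 4. State: Yara=4, Dave=0, Bob=0
Event 3 (Yara -3): Yara: 4 -> 1. State: Yara=1, Dave=0, Bob=0
Event 4 (Yara -> Dave, 1): Yara: 1 -> 0, Dave: 0 -> 1. State: Yara=0, Dave=1, Bob=0

Yara's final count: 0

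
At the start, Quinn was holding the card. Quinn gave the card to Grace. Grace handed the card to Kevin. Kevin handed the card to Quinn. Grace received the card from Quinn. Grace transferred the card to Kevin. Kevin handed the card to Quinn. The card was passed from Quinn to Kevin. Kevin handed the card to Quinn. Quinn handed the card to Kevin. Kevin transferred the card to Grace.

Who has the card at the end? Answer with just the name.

Answer: Grace

Derivation:
Tracking the card through each event:
Start: Quinn has the card.
After event 1: Grace has the card.
After event 2: Kevin has the card.
After event 3: Quinn has the card.
After event 4: Grace has the card.
After event 5: Kevin has the card.
After event 6: Quinn has the card.
After event 7: Kevin has the card.
After event 8: Quinn has the card.
After event 9: Kevin has the card.
After event 10: Grace has the card.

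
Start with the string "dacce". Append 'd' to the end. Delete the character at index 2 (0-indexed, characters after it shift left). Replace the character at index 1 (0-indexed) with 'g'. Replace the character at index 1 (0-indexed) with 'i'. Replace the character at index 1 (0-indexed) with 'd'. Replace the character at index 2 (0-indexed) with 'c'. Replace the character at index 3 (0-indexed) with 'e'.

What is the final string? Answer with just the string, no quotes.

Applying each edit step by step:
Start: "dacce"
Op 1 (append 'd'): "dacce" -> "dacced"
Op 2 (delete idx 2 = 'c'): "dacced" -> "daced"
Op 3 (replace idx 1: 'a' -> 'g'): "daced" -> "dgced"
Op 4 (replace idx 1: 'g' -> 'i'): "dgced" -> "diced"
Op 5 (replace idx 1: 'i' -> 'd'): "diced" -> "ddced"
Op 6 (replace idx 2: 'c' -> 'c'): "ddced" -> "ddced"
Op 7 (replace idx 3: 'e' -> 'e'): "ddced" -> "ddced"

Answer: ddced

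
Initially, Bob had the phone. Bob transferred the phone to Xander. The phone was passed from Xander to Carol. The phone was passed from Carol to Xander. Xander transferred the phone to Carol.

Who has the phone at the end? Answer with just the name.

Tracking the phone through each event:
Start: Bob has the phone.
After event 1: Xander has the phone.
After event 2: Carol has the phone.
After event 3: Xander has the phone.
After event 4: Carol has the phone.

Answer: Carol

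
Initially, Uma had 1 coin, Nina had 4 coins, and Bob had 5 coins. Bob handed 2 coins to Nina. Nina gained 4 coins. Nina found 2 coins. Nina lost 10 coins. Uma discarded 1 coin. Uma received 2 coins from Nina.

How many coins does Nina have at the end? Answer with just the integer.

Answer: 0

Derivation:
Tracking counts step by step:
Start: Uma=1, Nina=4, Bob=5
Event 1 (Bob -> Nina, 2): Bob: 5 -> 3, Nina: 4 -> 6. State: Uma=1, Nina=6, Bob=3
Event 2 (Nina +4): Nina: 6 -> 10. State: Uma=1, Nina=10, Bob=3
Event 3 (Nina +2): Nina: 10 -> 12. State: Uma=1, Nina=12, Bob=3
Event 4 (Nina -10): Nina: 12 -> 2. State: Uma=1, Nina=2, Bob=3
Event 5 (Uma -1): Uma: 1 -> 0. State: Uma=0, Nina=2, Bob=3
Event 6 (Nina -> Uma, 2): Nina: 2 -> 0, Uma: 0 -> 2. State: Uma=2, Nina=0, Bob=3

Nina's final count: 0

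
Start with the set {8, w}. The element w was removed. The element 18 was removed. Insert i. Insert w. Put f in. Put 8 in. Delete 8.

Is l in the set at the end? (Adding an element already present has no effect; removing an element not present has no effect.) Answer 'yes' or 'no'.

Tracking the set through each operation:
Start: {8, w}
Event 1 (remove w): removed. Set: {8}
Event 2 (remove 18): not present, no change. Set: {8}
Event 3 (add i): added. Set: {8, i}
Event 4 (add w): added. Set: {8, i, w}
Event 5 (add f): added. Set: {8, f, i, w}
Event 6 (add 8): already present, no change. Set: {8, f, i, w}
Event 7 (remove 8): removed. Set: {f, i, w}

Final set: {f, i, w} (size 3)
l is NOT in the final set.

Answer: no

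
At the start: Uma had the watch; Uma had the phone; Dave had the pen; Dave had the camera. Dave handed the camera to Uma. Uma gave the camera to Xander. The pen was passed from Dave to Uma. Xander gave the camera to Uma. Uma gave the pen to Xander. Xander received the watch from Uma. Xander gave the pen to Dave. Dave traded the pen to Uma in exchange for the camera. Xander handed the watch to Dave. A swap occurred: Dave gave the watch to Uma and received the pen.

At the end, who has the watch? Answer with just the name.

Answer: Uma

Derivation:
Tracking all object holders:
Start: watch:Uma, phone:Uma, pen:Dave, camera:Dave
Event 1 (give camera: Dave -> Uma). State: watch:Uma, phone:Uma, pen:Dave, camera:Uma
Event 2 (give camera: Uma -> Xander). State: watch:Uma, phone:Uma, pen:Dave, camera:Xander
Event 3 (give pen: Dave -> Uma). State: watch:Uma, phone:Uma, pen:Uma, camera:Xander
Event 4 (give camera: Xander -> Uma). State: watch:Uma, phone:Uma, pen:Uma, camera:Uma
Event 5 (give pen: Uma -> Xander). State: watch:Uma, phone:Uma, pen:Xander, camera:Uma
Event 6 (give watch: Uma -> Xander). State: watch:Xander, phone:Uma, pen:Xander, camera:Uma
Event 7 (give pen: Xander -> Dave). State: watch:Xander, phone:Uma, pen:Dave, camera:Uma
Event 8 (swap pen<->camera: now pen:Uma, camera:Dave). State: watch:Xander, phone:Uma, pen:Uma, camera:Dave
Event 9 (give watch: Xander -> Dave). State: watch:Dave, phone:Uma, pen:Uma, camera:Dave
Event 10 (swap watch<->pen: now watch:Uma, pen:Dave). State: watch:Uma, phone:Uma, pen:Dave, camera:Dave

Final state: watch:Uma, phone:Uma, pen:Dave, camera:Dave
The watch is held by Uma.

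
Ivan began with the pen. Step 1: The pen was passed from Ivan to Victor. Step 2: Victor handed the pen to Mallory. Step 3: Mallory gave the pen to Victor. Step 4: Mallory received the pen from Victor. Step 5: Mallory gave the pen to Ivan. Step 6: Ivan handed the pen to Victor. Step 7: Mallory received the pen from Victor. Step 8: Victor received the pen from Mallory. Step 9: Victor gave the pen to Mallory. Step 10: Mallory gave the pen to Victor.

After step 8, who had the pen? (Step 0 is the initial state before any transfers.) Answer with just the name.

Answer: Victor

Derivation:
Tracking the pen holder through step 8:
After step 0 (start): Ivan
After step 1: Victor
After step 2: Mallory
After step 3: Victor
After step 4: Mallory
After step 5: Ivan
After step 6: Victor
After step 7: Mallory
After step 8: Victor

At step 8, the holder is Victor.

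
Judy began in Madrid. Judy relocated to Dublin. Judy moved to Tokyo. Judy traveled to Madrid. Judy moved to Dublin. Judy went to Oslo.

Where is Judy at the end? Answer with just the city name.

Answer: Oslo

Derivation:
Tracking Judy's location:
Start: Judy is in Madrid.
After move 1: Madrid -> Dublin. Judy is in Dublin.
After move 2: Dublin -> Tokyo. Judy is in Tokyo.
After move 3: Tokyo -> Madrid. Judy is in Madrid.
After move 4: Madrid -> Dublin. Judy is in Dublin.
After move 5: Dublin -> Oslo. Judy is in Oslo.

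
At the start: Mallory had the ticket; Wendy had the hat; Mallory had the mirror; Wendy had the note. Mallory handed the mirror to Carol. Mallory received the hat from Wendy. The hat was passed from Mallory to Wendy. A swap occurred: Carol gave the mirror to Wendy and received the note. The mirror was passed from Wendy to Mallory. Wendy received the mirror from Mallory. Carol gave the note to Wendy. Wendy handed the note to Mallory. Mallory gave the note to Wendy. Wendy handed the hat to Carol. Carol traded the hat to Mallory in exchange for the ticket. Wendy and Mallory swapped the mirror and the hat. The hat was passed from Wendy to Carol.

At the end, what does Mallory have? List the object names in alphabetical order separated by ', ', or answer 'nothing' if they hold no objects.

Answer: mirror

Derivation:
Tracking all object holders:
Start: ticket:Mallory, hat:Wendy, mirror:Mallory, note:Wendy
Event 1 (give mirror: Mallory -> Carol). State: ticket:Mallory, hat:Wendy, mirror:Carol, note:Wendy
Event 2 (give hat: Wendy -> Mallory). State: ticket:Mallory, hat:Mallory, mirror:Carol, note:Wendy
Event 3 (give hat: Mallory -> Wendy). State: ticket:Mallory, hat:Wendy, mirror:Carol, note:Wendy
Event 4 (swap mirror<->note: now mirror:Wendy, note:Carol). State: ticket:Mallory, hat:Wendy, mirror:Wendy, note:Carol
Event 5 (give mirror: Wendy -> Mallory). State: ticket:Mallory, hat:Wendy, mirror:Mallory, note:Carol
Event 6 (give mirror: Mallory -> Wendy). State: ticket:Mallory, hat:Wendy, mirror:Wendy, note:Carol
Event 7 (give note: Carol -> Wendy). State: ticket:Mallory, hat:Wendy, mirror:Wendy, note:Wendy
Event 8 (give note: Wendy -> Mallory). State: ticket:Mallory, hat:Wendy, mirror:Wendy, note:Mallory
Event 9 (give note: Mallory -> Wendy). State: ticket:Mallory, hat:Wendy, mirror:Wendy, note:Wendy
Event 10 (give hat: Wendy -> Carol). State: ticket:Mallory, hat:Carol, mirror:Wendy, note:Wendy
Event 11 (swap hat<->ticket: now hat:Mallory, ticket:Carol). State: ticket:Carol, hat:Mallory, mirror:Wendy, note:Wendy
Event 12 (swap mirror<->hat: now mirror:Mallory, hat:Wendy). State: ticket:Carol, hat:Wendy, mirror:Mallory, note:Wendy
Event 13 (give hat: Wendy -> Carol). State: ticket:Carol, hat:Carol, mirror:Mallory, note:Wendy

Final state: ticket:Carol, hat:Carol, mirror:Mallory, note:Wendy
Mallory holds: mirror.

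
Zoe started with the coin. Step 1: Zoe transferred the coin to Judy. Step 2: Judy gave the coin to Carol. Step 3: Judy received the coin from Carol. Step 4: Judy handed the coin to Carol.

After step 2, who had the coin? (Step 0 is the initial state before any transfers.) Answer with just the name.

Answer: Carol

Derivation:
Tracking the coin holder through step 2:
After step 0 (start): Zoe
After step 1: Judy
After step 2: Carol

At step 2, the holder is Carol.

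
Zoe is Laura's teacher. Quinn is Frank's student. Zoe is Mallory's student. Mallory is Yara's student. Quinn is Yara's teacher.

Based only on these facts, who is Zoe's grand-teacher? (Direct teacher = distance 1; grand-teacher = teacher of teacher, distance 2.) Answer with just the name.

Reconstructing the teacher chain from the given facts:
  Frank -> Quinn -> Yara -> Mallory -> Zoe -> Laura
(each arrow means 'teacher of the next')
Positions in the chain (0 = top):
  position of Frank: 0
  position of Quinn: 1
  position of Yara: 2
  position of Mallory: 3
  position of Zoe: 4
  position of Laura: 5

Zoe is at position 4; the grand-teacher is 2 steps up the chain, i.e. position 2: Yara.

Answer: Yara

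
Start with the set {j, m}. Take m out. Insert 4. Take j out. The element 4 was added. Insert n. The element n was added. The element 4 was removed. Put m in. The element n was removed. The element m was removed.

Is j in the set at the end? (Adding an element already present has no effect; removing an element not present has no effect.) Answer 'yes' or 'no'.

Answer: no

Derivation:
Tracking the set through each operation:
Start: {j, m}
Event 1 (remove m): removed. Set: {j}
Event 2 (add 4): added. Set: {4, j}
Event 3 (remove j): removed. Set: {4}
Event 4 (add 4): already present, no change. Set: {4}
Event 5 (add n): added. Set: {4, n}
Event 6 (add n): already present, no change. Set: {4, n}
Event 7 (remove 4): removed. Set: {n}
Event 8 (add m): added. Set: {m, n}
Event 9 (remove n): removed. Set: {m}
Event 10 (remove m): removed. Set: {}

Final set: {} (size 0)
j is NOT in the final set.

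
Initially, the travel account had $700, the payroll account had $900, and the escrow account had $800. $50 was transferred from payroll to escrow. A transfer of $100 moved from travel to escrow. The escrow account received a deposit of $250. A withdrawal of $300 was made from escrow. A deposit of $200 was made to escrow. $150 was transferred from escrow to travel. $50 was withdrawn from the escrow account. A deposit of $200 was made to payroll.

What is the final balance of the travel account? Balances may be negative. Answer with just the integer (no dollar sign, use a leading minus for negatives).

Tracking account balances step by step:
Start: travel=700, payroll=900, escrow=800
Event 1 (transfer 50 payroll -> escrow): payroll: 900 - 50 = 850, escrow: 800 + 50 = 850. Balances: travel=700, payroll=850, escrow=850
Event 2 (transfer 100 travel -> escrow): travel: 700 - 100 = 600, escrow: 850 + 100 = 950. Balances: travel=600, payroll=850, escrow=950
Event 3 (deposit 250 to escrow): escrow: 950 + 250 = 1200. Balances: travel=600, payroll=850, escrow=1200
Event 4 (withdraw 300 from escrow): escrow: 1200 - 300 = 900. Balances: travel=600, payroll=850, escrow=900
Event 5 (deposit 200 to escrow): escrow: 900 + 200 = 1100. Balances: travel=600, payroll=850, escrow=1100
Event 6 (transfer 150 escrow -> travel): escrow: 1100 - 150 = 950, travel: 600 + 150 = 750. Balances: travel=750, payroll=850, escrow=950
Event 7 (withdraw 50 from escrow): escrow: 950 - 50 = 900. Balances: travel=750, payroll=850, escrow=900
Event 8 (deposit 200 to payroll): payroll: 850 + 200 = 1050. Balances: travel=750, payroll=1050, escrow=900

Final balance of travel: 750

Answer: 750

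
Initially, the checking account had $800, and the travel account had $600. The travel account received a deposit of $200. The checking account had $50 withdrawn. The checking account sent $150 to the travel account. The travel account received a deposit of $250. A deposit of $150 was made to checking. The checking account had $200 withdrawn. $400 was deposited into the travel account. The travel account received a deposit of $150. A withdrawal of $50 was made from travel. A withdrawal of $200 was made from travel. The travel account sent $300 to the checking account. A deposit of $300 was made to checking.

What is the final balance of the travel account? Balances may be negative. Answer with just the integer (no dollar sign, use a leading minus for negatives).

Tracking account balances step by step:
Start: checking=800, travel=600
Event 1 (deposit 200 to travel): travel: 600 + 200 = 800. Balances: checking=800, travel=800
Event 2 (withdraw 50 from checking): checking: 800 - 50 = 750. Balances: checking=750, travel=800
Event 3 (transfer 150 checking -> travel): checking: 750 - 150 = 600, travel: 800 + 150 = 950. Balances: checking=600, travel=950
Event 4 (deposit 250 to travel): travel: 950 + 250 = 1200. Balances: checking=600, travel=1200
Event 5 (deposit 150 to checking): checking: 600 + 150 = 750. Balances: checking=750, travel=1200
Event 6 (withdraw 200 from checking): checking: 750 - 200 = 550. Balances: checking=550, travel=1200
Event 7 (deposit 400 to travel): travel: 1200 + 400 = 1600. Balances: checking=550, travel=1600
Event 8 (deposit 150 to travel): travel: 1600 + 150 = 1750. Balances: checking=550, travel=1750
Event 9 (withdraw 50 from travel): travel: 1750 - 50 = 1700. Balances: checking=550, travel=1700
Event 10 (withdraw 200 from travel): travel: 1700 - 200 = 1500. Balances: checking=550, travel=1500
Event 11 (transfer 300 travel -> checking): travel: 1500 - 300 = 1200, checking: 550 + 300 = 850. Balances: checking=850, travel=1200
Event 12 (deposit 300 to checking): checking: 850 + 300 = 1150. Balances: checking=1150, travel=1200

Final balance of travel: 1200

Answer: 1200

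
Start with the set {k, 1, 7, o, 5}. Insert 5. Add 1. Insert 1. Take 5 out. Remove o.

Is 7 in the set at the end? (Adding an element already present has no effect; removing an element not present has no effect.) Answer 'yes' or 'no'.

Tracking the set through each operation:
Start: {1, 5, 7, k, o}
Event 1 (add 5): already present, no change. Set: {1, 5, 7, k, o}
Event 2 (add 1): already present, no change. Set: {1, 5, 7, k, o}
Event 3 (add 1): already present, no change. Set: {1, 5, 7, k, o}
Event 4 (remove 5): removed. Set: {1, 7, k, o}
Event 5 (remove o): removed. Set: {1, 7, k}

Final set: {1, 7, k} (size 3)
7 is in the final set.

Answer: yes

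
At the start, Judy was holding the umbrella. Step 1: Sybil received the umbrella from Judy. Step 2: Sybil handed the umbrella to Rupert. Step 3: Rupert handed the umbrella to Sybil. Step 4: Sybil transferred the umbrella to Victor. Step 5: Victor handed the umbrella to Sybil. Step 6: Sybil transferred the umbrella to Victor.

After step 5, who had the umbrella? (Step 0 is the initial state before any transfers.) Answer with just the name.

Answer: Sybil

Derivation:
Tracking the umbrella holder through step 5:
After step 0 (start): Judy
After step 1: Sybil
After step 2: Rupert
After step 3: Sybil
After step 4: Victor
After step 5: Sybil

At step 5, the holder is Sybil.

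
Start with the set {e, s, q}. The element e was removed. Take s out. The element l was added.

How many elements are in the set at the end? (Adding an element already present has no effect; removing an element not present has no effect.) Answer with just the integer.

Tracking the set through each operation:
Start: {e, q, s}
Event 1 (remove e): removed. Set: {q, s}
Event 2 (remove s): removed. Set: {q}
Event 3 (add l): added. Set: {l, q}

Final set: {l, q} (size 2)

Answer: 2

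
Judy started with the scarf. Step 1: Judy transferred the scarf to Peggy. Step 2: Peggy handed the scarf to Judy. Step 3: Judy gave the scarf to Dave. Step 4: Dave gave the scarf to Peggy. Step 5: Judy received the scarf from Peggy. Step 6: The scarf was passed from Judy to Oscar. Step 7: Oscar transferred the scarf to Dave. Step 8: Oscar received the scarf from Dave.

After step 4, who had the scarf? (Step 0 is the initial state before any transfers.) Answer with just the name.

Tracking the scarf holder through step 4:
After step 0 (start): Judy
After step 1: Peggy
After step 2: Judy
After step 3: Dave
After step 4: Peggy

At step 4, the holder is Peggy.

Answer: Peggy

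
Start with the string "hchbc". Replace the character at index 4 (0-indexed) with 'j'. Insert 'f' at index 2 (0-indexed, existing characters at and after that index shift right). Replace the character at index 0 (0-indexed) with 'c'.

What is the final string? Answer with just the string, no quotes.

Answer: ccfhbj

Derivation:
Applying each edit step by step:
Start: "hchbc"
Op 1 (replace idx 4: 'c' -> 'j'): "hchbc" -> "hchbj"
Op 2 (insert 'f' at idx 2): "hchbj" -> "hcfhbj"
Op 3 (replace idx 0: 'h' -> 'c'): "hcfhbj" -> "ccfhbj"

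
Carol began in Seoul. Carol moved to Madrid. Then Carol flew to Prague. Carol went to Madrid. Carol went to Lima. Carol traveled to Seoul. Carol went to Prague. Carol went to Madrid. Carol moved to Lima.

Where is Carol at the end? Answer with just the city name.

Tracking Carol's location:
Start: Carol is in Seoul.
After move 1: Seoul -> Madrid. Carol is in Madrid.
After move 2: Madrid -> Prague. Carol is in Prague.
After move 3: Prague -> Madrid. Carol is in Madrid.
After move 4: Madrid -> Lima. Carol is in Lima.
After move 5: Lima -> Seoul. Carol is in Seoul.
After move 6: Seoul -> Prague. Carol is in Prague.
After move 7: Prague -> Madrid. Carol is in Madrid.
After move 8: Madrid -> Lima. Carol is in Lima.

Answer: Lima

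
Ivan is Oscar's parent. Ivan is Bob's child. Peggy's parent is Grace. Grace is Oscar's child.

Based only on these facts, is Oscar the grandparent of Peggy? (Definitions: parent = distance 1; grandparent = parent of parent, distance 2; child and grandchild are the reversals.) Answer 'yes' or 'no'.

Answer: yes

Derivation:
Reconstructing the parent chain from the given facts:
  Bob -> Ivan -> Oscar -> Grace -> Peggy
(each arrow means 'parent of the next')
Positions in the chain (0 = top):
  position of Bob: 0
  position of Ivan: 1
  position of Oscar: 2
  position of Grace: 3
  position of Peggy: 4

Oscar is at position 2, Peggy is at position 4; signed distance (j - i) = 2.
'grandparent' requires j - i = 2. Actual distance is 2, so the relation HOLDS.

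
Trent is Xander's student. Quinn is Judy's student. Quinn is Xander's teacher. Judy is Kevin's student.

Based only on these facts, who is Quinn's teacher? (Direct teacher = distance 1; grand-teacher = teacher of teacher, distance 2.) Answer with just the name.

Reconstructing the teacher chain from the given facts:
  Kevin -> Judy -> Quinn -> Xander -> Trent
(each arrow means 'teacher of the next')
Positions in the chain (0 = top):
  position of Kevin: 0
  position of Judy: 1
  position of Quinn: 2
  position of Xander: 3
  position of Trent: 4

Quinn is at position 2; the teacher is 1 step up the chain, i.e. position 1: Judy.

Answer: Judy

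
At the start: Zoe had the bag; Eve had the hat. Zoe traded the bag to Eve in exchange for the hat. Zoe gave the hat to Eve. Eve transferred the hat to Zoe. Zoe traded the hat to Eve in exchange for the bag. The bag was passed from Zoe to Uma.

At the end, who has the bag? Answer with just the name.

Tracking all object holders:
Start: bag:Zoe, hat:Eve
Event 1 (swap bag<->hat: now bag:Eve, hat:Zoe). State: bag:Eve, hat:Zoe
Event 2 (give hat: Zoe -> Eve). State: bag:Eve, hat:Eve
Event 3 (give hat: Eve -> Zoe). State: bag:Eve, hat:Zoe
Event 4 (swap hat<->bag: now hat:Eve, bag:Zoe). State: bag:Zoe, hat:Eve
Event 5 (give bag: Zoe -> Uma). State: bag:Uma, hat:Eve

Final state: bag:Uma, hat:Eve
The bag is held by Uma.

Answer: Uma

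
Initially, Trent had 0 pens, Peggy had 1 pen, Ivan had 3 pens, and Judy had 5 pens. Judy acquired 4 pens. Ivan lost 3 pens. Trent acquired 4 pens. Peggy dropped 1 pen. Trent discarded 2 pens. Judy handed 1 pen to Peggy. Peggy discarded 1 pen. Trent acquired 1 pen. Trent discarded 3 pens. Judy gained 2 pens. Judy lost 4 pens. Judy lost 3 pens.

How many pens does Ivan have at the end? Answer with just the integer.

Answer: 0

Derivation:
Tracking counts step by step:
Start: Trent=0, Peggy=1, Ivan=3, Judy=5
Event 1 (Judy +4): Judy: 5 -> 9. State: Trent=0, Peggy=1, Ivan=3, Judy=9
Event 2 (Ivan -3): Ivan: 3 -> 0. State: Trent=0, Peggy=1, Ivan=0, Judy=9
Event 3 (Trent +4): Trent: 0 -> 4. State: Trent=4, Peggy=1, Ivan=0, Judy=9
Event 4 (Peggy -1): Peggy: 1 -> 0. State: Trent=4, Peggy=0, Ivan=0, Judy=9
Event 5 (Trent -2): Trent: 4 -> 2. State: Trent=2, Peggy=0, Ivan=0, Judy=9
Event 6 (Judy -> Peggy, 1): Judy: 9 -> 8, Peggy: 0 -> 1. State: Trent=2, Peggy=1, Ivan=0, Judy=8
Event 7 (Peggy -1): Peggy: 1 -> 0. State: Trent=2, Peggy=0, Ivan=0, Judy=8
Event 8 (Trent +1): Trent: 2 -> 3. State: Trent=3, Peggy=0, Ivan=0, Judy=8
Event 9 (Trent -3): Trent: 3 -> 0. State: Trent=0, Peggy=0, Ivan=0, Judy=8
Event 10 (Judy +2): Judy: 8 -> 10. State: Trent=0, Peggy=0, Ivan=0, Judy=10
Event 11 (Judy -4): Judy: 10 -> 6. State: Trent=0, Peggy=0, Ivan=0, Judy=6
Event 12 (Judy -3): Judy: 6 -> 3. State: Trent=0, Peggy=0, Ivan=0, Judy=3

Ivan's final count: 0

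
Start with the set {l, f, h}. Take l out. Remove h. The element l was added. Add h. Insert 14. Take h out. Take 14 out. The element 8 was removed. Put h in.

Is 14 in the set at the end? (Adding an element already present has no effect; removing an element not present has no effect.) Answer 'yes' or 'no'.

Answer: no

Derivation:
Tracking the set through each operation:
Start: {f, h, l}
Event 1 (remove l): removed. Set: {f, h}
Event 2 (remove h): removed. Set: {f}
Event 3 (add l): added. Set: {f, l}
Event 4 (add h): added. Set: {f, h, l}
Event 5 (add 14): added. Set: {14, f, h, l}
Event 6 (remove h): removed. Set: {14, f, l}
Event 7 (remove 14): removed. Set: {f, l}
Event 8 (remove 8): not present, no change. Set: {f, l}
Event 9 (add h): added. Set: {f, h, l}

Final set: {f, h, l} (size 3)
14 is NOT in the final set.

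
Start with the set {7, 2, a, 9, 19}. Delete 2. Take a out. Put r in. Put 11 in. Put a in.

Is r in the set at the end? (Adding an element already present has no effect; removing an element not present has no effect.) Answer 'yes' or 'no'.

Answer: yes

Derivation:
Tracking the set through each operation:
Start: {19, 2, 7, 9, a}
Event 1 (remove 2): removed. Set: {19, 7, 9, a}
Event 2 (remove a): removed. Set: {19, 7, 9}
Event 3 (add r): added. Set: {19, 7, 9, r}
Event 4 (add 11): added. Set: {11, 19, 7, 9, r}
Event 5 (add a): added. Set: {11, 19, 7, 9, a, r}

Final set: {11, 19, 7, 9, a, r} (size 6)
r is in the final set.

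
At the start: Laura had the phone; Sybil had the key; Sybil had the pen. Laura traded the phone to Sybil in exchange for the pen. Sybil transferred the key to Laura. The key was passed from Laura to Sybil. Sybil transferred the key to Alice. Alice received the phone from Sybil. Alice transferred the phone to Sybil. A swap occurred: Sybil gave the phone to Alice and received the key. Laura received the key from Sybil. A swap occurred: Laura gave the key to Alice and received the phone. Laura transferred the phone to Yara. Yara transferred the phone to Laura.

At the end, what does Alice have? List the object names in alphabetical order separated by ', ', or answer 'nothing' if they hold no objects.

Answer: key

Derivation:
Tracking all object holders:
Start: phone:Laura, key:Sybil, pen:Sybil
Event 1 (swap phone<->pen: now phone:Sybil, pen:Laura). State: phone:Sybil, key:Sybil, pen:Laura
Event 2 (give key: Sybil -> Laura). State: phone:Sybil, key:Laura, pen:Laura
Event 3 (give key: Laura -> Sybil). State: phone:Sybil, key:Sybil, pen:Laura
Event 4 (give key: Sybil -> Alice). State: phone:Sybil, key:Alice, pen:Laura
Event 5 (give phone: Sybil -> Alice). State: phone:Alice, key:Alice, pen:Laura
Event 6 (give phone: Alice -> Sybil). State: phone:Sybil, key:Alice, pen:Laura
Event 7 (swap phone<->key: now phone:Alice, key:Sybil). State: phone:Alice, key:Sybil, pen:Laura
Event 8 (give key: Sybil -> Laura). State: phone:Alice, key:Laura, pen:Laura
Event 9 (swap key<->phone: now key:Alice, phone:Laura). State: phone:Laura, key:Alice, pen:Laura
Event 10 (give phone: Laura -> Yara). State: phone:Yara, key:Alice, pen:Laura
Event 11 (give phone: Yara -> Laura). State: phone:Laura, key:Alice, pen:Laura

Final state: phone:Laura, key:Alice, pen:Laura
Alice holds: key.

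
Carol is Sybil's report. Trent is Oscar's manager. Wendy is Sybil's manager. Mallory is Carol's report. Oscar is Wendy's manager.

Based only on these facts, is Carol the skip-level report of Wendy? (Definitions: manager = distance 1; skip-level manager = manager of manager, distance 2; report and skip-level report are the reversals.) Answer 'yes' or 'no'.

Answer: yes

Derivation:
Reconstructing the manager chain from the given facts:
  Trent -> Oscar -> Wendy -> Sybil -> Carol -> Mallory
(each arrow means 'manager of the next')
Positions in the chain (0 = top):
  position of Trent: 0
  position of Oscar: 1
  position of Wendy: 2
  position of Sybil: 3
  position of Carol: 4
  position of Mallory: 5

Carol is at position 4, Wendy is at position 2; signed distance (j - i) = -2.
'skip-level report' requires j - i = -2. Actual distance is -2, so the relation HOLDS.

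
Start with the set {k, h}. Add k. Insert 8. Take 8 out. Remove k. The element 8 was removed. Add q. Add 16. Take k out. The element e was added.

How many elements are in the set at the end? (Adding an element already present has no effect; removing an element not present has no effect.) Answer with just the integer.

Answer: 4

Derivation:
Tracking the set through each operation:
Start: {h, k}
Event 1 (add k): already present, no change. Set: {h, k}
Event 2 (add 8): added. Set: {8, h, k}
Event 3 (remove 8): removed. Set: {h, k}
Event 4 (remove k): removed. Set: {h}
Event 5 (remove 8): not present, no change. Set: {h}
Event 6 (add q): added. Set: {h, q}
Event 7 (add 16): added. Set: {16, h, q}
Event 8 (remove k): not present, no change. Set: {16, h, q}
Event 9 (add e): added. Set: {16, e, h, q}

Final set: {16, e, h, q} (size 4)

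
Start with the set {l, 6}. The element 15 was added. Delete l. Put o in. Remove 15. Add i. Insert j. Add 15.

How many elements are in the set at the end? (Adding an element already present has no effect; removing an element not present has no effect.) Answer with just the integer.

Answer: 5

Derivation:
Tracking the set through each operation:
Start: {6, l}
Event 1 (add 15): added. Set: {15, 6, l}
Event 2 (remove l): removed. Set: {15, 6}
Event 3 (add o): added. Set: {15, 6, o}
Event 4 (remove 15): removed. Set: {6, o}
Event 5 (add i): added. Set: {6, i, o}
Event 6 (add j): added. Set: {6, i, j, o}
Event 7 (add 15): added. Set: {15, 6, i, j, o}

Final set: {15, 6, i, j, o} (size 5)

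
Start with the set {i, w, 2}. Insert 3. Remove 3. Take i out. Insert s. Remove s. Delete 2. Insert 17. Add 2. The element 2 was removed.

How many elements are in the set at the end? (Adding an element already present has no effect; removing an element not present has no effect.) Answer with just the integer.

Answer: 2

Derivation:
Tracking the set through each operation:
Start: {2, i, w}
Event 1 (add 3): added. Set: {2, 3, i, w}
Event 2 (remove 3): removed. Set: {2, i, w}
Event 3 (remove i): removed. Set: {2, w}
Event 4 (add s): added. Set: {2, s, w}
Event 5 (remove s): removed. Set: {2, w}
Event 6 (remove 2): removed. Set: {w}
Event 7 (add 17): added. Set: {17, w}
Event 8 (add 2): added. Set: {17, 2, w}
Event 9 (remove 2): removed. Set: {17, w}

Final set: {17, w} (size 2)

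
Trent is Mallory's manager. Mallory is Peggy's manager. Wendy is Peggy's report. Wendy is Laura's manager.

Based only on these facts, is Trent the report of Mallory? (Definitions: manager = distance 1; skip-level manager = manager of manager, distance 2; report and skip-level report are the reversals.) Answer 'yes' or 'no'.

Reconstructing the manager chain from the given facts:
  Trent -> Mallory -> Peggy -> Wendy -> Laura
(each arrow means 'manager of the next')
Positions in the chain (0 = top):
  position of Trent: 0
  position of Mallory: 1
  position of Peggy: 2
  position of Wendy: 3
  position of Laura: 4

Trent is at position 0, Mallory is at position 1; signed distance (j - i) = 1.
'report' requires j - i = -1. Actual distance is 1, so the relation does NOT hold.

Answer: no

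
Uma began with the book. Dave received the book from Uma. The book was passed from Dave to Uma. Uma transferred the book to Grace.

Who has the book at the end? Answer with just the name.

Answer: Grace

Derivation:
Tracking the book through each event:
Start: Uma has the book.
After event 1: Dave has the book.
After event 2: Uma has the book.
After event 3: Grace has the book.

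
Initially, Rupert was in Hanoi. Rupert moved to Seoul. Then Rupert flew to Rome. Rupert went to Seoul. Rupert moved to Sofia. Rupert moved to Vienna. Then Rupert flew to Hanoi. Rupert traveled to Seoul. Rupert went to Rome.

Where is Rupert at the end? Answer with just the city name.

Tracking Rupert's location:
Start: Rupert is in Hanoi.
After move 1: Hanoi -> Seoul. Rupert is in Seoul.
After move 2: Seoul -> Rome. Rupert is in Rome.
After move 3: Rome -> Seoul. Rupert is in Seoul.
After move 4: Seoul -> Sofia. Rupert is in Sofia.
After move 5: Sofia -> Vienna. Rupert is in Vienna.
After move 6: Vienna -> Hanoi. Rupert is in Hanoi.
After move 7: Hanoi -> Seoul. Rupert is in Seoul.
After move 8: Seoul -> Rome. Rupert is in Rome.

Answer: Rome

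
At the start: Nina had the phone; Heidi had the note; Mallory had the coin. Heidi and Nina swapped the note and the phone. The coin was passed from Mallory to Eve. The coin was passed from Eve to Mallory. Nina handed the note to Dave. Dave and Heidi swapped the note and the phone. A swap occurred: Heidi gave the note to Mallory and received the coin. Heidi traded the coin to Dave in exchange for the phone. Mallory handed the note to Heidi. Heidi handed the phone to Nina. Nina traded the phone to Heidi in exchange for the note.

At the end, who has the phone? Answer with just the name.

Answer: Heidi

Derivation:
Tracking all object holders:
Start: phone:Nina, note:Heidi, coin:Mallory
Event 1 (swap note<->phone: now note:Nina, phone:Heidi). State: phone:Heidi, note:Nina, coin:Mallory
Event 2 (give coin: Mallory -> Eve). State: phone:Heidi, note:Nina, coin:Eve
Event 3 (give coin: Eve -> Mallory). State: phone:Heidi, note:Nina, coin:Mallory
Event 4 (give note: Nina -> Dave). State: phone:Heidi, note:Dave, coin:Mallory
Event 5 (swap note<->phone: now note:Heidi, phone:Dave). State: phone:Dave, note:Heidi, coin:Mallory
Event 6 (swap note<->coin: now note:Mallory, coin:Heidi). State: phone:Dave, note:Mallory, coin:Heidi
Event 7 (swap coin<->phone: now coin:Dave, phone:Heidi). State: phone:Heidi, note:Mallory, coin:Dave
Event 8 (give note: Mallory -> Heidi). State: phone:Heidi, note:Heidi, coin:Dave
Event 9 (give phone: Heidi -> Nina). State: phone:Nina, note:Heidi, coin:Dave
Event 10 (swap phone<->note: now phone:Heidi, note:Nina). State: phone:Heidi, note:Nina, coin:Dave

Final state: phone:Heidi, note:Nina, coin:Dave
The phone is held by Heidi.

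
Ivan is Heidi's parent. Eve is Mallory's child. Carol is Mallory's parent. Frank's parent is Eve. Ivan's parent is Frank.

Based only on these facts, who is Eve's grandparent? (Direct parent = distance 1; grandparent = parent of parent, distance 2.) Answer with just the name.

Reconstructing the parent chain from the given facts:
  Carol -> Mallory -> Eve -> Frank -> Ivan -> Heidi
(each arrow means 'parent of the next')
Positions in the chain (0 = top):
  position of Carol: 0
  position of Mallory: 1
  position of Eve: 2
  position of Frank: 3
  position of Ivan: 4
  position of Heidi: 5

Eve is at position 2; the grandparent is 2 steps up the chain, i.e. position 0: Carol.

Answer: Carol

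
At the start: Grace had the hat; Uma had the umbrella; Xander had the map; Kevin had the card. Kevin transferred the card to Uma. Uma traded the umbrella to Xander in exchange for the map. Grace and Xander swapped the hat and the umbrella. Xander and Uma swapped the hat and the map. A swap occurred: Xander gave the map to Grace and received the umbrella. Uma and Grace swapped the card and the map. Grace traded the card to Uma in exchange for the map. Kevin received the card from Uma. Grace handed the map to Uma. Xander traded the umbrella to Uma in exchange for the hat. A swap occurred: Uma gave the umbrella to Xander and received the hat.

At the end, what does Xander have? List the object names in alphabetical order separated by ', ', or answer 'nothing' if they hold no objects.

Tracking all object holders:
Start: hat:Grace, umbrella:Uma, map:Xander, card:Kevin
Event 1 (give card: Kevin -> Uma). State: hat:Grace, umbrella:Uma, map:Xander, card:Uma
Event 2 (swap umbrella<->map: now umbrella:Xander, map:Uma). State: hat:Grace, umbrella:Xander, map:Uma, card:Uma
Event 3 (swap hat<->umbrella: now hat:Xander, umbrella:Grace). State: hat:Xander, umbrella:Grace, map:Uma, card:Uma
Event 4 (swap hat<->map: now hat:Uma, map:Xander). State: hat:Uma, umbrella:Grace, map:Xander, card:Uma
Event 5 (swap map<->umbrella: now map:Grace, umbrella:Xander). State: hat:Uma, umbrella:Xander, map:Grace, card:Uma
Event 6 (swap card<->map: now card:Grace, map:Uma). State: hat:Uma, umbrella:Xander, map:Uma, card:Grace
Event 7 (swap card<->map: now card:Uma, map:Grace). State: hat:Uma, umbrella:Xander, map:Grace, card:Uma
Event 8 (give card: Uma -> Kevin). State: hat:Uma, umbrella:Xander, map:Grace, card:Kevin
Event 9 (give map: Grace -> Uma). State: hat:Uma, umbrella:Xander, map:Uma, card:Kevin
Event 10 (swap umbrella<->hat: now umbrella:Uma, hat:Xander). State: hat:Xander, umbrella:Uma, map:Uma, card:Kevin
Event 11 (swap umbrella<->hat: now umbrella:Xander, hat:Uma). State: hat:Uma, umbrella:Xander, map:Uma, card:Kevin

Final state: hat:Uma, umbrella:Xander, map:Uma, card:Kevin
Xander holds: umbrella.

Answer: umbrella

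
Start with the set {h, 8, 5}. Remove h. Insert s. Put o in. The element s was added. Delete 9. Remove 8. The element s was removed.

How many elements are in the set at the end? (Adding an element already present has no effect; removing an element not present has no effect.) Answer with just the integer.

Tracking the set through each operation:
Start: {5, 8, h}
Event 1 (remove h): removed. Set: {5, 8}
Event 2 (add s): added. Set: {5, 8, s}
Event 3 (add o): added. Set: {5, 8, o, s}
Event 4 (add s): already present, no change. Set: {5, 8, o, s}
Event 5 (remove 9): not present, no change. Set: {5, 8, o, s}
Event 6 (remove 8): removed. Set: {5, o, s}
Event 7 (remove s): removed. Set: {5, o}

Final set: {5, o} (size 2)

Answer: 2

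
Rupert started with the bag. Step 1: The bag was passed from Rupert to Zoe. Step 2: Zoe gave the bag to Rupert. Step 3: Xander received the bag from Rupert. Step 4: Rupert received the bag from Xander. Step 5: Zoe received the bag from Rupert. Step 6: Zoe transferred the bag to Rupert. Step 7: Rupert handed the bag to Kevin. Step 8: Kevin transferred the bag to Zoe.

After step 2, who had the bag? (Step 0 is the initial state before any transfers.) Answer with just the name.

Answer: Rupert

Derivation:
Tracking the bag holder through step 2:
After step 0 (start): Rupert
After step 1: Zoe
After step 2: Rupert

At step 2, the holder is Rupert.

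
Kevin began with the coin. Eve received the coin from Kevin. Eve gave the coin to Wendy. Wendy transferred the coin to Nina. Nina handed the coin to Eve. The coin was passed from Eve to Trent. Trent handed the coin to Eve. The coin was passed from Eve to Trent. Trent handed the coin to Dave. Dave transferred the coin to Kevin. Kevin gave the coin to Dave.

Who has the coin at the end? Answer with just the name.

Tracking the coin through each event:
Start: Kevin has the coin.
After event 1: Eve has the coin.
After event 2: Wendy has the coin.
After event 3: Nina has the coin.
After event 4: Eve has the coin.
After event 5: Trent has the coin.
After event 6: Eve has the coin.
After event 7: Trent has the coin.
After event 8: Dave has the coin.
After event 9: Kevin has the coin.
After event 10: Dave has the coin.

Answer: Dave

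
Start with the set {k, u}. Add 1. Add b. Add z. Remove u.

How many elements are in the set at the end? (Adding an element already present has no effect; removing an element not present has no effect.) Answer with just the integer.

Tracking the set through each operation:
Start: {k, u}
Event 1 (add 1): added. Set: {1, k, u}
Event 2 (add b): added. Set: {1, b, k, u}
Event 3 (add z): added. Set: {1, b, k, u, z}
Event 4 (remove u): removed. Set: {1, b, k, z}

Final set: {1, b, k, z} (size 4)

Answer: 4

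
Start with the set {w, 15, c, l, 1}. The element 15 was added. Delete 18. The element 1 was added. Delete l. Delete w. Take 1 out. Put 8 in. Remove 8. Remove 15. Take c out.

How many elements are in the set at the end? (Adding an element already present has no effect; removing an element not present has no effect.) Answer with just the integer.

Answer: 0

Derivation:
Tracking the set through each operation:
Start: {1, 15, c, l, w}
Event 1 (add 15): already present, no change. Set: {1, 15, c, l, w}
Event 2 (remove 18): not present, no change. Set: {1, 15, c, l, w}
Event 3 (add 1): already present, no change. Set: {1, 15, c, l, w}
Event 4 (remove l): removed. Set: {1, 15, c, w}
Event 5 (remove w): removed. Set: {1, 15, c}
Event 6 (remove 1): removed. Set: {15, c}
Event 7 (add 8): added. Set: {15, 8, c}
Event 8 (remove 8): removed. Set: {15, c}
Event 9 (remove 15): removed. Set: {c}
Event 10 (remove c): removed. Set: {}

Final set: {} (size 0)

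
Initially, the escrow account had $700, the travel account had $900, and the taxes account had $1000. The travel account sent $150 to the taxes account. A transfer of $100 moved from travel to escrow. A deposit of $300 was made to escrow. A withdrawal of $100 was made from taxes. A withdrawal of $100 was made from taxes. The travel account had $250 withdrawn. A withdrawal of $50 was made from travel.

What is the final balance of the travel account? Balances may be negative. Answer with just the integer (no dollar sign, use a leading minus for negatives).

Answer: 350

Derivation:
Tracking account balances step by step:
Start: escrow=700, travel=900, taxes=1000
Event 1 (transfer 150 travel -> taxes): travel: 900 - 150 = 750, taxes: 1000 + 150 = 1150. Balances: escrow=700, travel=750, taxes=1150
Event 2 (transfer 100 travel -> escrow): travel: 750 - 100 = 650, escrow: 700 + 100 = 800. Balances: escrow=800, travel=650, taxes=1150
Event 3 (deposit 300 to escrow): escrow: 800 + 300 = 1100. Balances: escrow=1100, travel=650, taxes=1150
Event 4 (withdraw 100 from taxes): taxes: 1150 - 100 = 1050. Balances: escrow=1100, travel=650, taxes=1050
Event 5 (withdraw 100 from taxes): taxes: 1050 - 100 = 950. Balances: escrow=1100, travel=650, taxes=950
Event 6 (withdraw 250 from travel): travel: 650 - 250 = 400. Balances: escrow=1100, travel=400, taxes=950
Event 7 (withdraw 50 from travel): travel: 400 - 50 = 350. Balances: escrow=1100, travel=350, taxes=950

Final balance of travel: 350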